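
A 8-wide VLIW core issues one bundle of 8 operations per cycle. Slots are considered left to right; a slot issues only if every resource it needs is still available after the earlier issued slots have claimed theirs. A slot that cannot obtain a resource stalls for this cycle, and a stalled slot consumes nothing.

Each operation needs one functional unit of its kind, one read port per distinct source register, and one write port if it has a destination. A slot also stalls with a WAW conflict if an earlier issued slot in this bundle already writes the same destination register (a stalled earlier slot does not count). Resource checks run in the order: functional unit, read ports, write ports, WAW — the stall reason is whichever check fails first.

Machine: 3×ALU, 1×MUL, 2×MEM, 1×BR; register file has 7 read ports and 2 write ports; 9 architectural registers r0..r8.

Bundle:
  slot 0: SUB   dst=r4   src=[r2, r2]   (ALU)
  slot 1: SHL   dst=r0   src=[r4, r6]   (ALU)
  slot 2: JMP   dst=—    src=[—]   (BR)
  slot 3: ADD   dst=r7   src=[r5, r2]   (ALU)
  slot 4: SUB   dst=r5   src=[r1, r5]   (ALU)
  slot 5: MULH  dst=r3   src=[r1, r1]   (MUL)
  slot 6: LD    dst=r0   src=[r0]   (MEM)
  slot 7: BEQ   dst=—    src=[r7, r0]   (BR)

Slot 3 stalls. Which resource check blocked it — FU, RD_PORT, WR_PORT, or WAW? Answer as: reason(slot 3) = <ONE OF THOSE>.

slot 0 (ALU): ISSUE — free A2,Mu1,Ld2,B1 rp6 wp1
slot 1 (ALU): ISSUE — free A1,Mu1,Ld2,B1 rp4 wp0
slot 2 (BR): ISSUE — free A1,Mu1,Ld2,B0 rp4 wp0
slot 3 (ALU): stall WR_PORT — free A1,Mu1,Ld2,B0 rp4 wp0
slot 4 (ALU): stall WR_PORT — free A1,Mu1,Ld2,B0 rp4 wp0
slot 5 (MUL): stall WR_PORT — free A1,Mu1,Ld2,B0 rp4 wp0
slot 6 (MEM): stall WR_PORT — free A1,Mu1,Ld2,B0 rp4 wp0
slot 7 (BR): stall FU — free A1,Mu1,Ld2,B0 rp4 wp0

reason(slot 3) = WR_PORT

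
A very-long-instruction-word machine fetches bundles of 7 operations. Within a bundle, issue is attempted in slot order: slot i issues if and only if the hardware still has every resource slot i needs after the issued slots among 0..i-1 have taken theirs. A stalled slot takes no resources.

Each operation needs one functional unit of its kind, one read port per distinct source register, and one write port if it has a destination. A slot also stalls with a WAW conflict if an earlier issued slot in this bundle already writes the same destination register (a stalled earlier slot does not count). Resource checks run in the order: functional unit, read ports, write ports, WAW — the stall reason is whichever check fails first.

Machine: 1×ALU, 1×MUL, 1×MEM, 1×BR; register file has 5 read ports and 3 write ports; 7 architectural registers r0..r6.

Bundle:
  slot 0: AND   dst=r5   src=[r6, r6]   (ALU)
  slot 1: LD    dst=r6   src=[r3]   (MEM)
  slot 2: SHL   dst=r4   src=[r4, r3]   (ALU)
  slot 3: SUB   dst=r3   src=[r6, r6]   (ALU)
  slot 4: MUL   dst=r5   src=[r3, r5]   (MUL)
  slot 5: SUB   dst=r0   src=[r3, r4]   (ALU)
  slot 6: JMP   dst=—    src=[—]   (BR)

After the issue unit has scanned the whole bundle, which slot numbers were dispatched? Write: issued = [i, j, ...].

#0 ALU src=r6,r6 dispatched  <A:0 Mu:1 Ld:1 B:1 rd:4 wr:2>
#1 MEM src=r3 dispatched  <A:0 Mu:1 Ld:0 B:1 rd:3 wr:1>
#2 ALU src=r4,r3 held:FU  <A:0 Mu:1 Ld:0 B:1 rd:3 wr:1>
#3 ALU src=r6,r6 held:FU  <A:0 Mu:1 Ld:0 B:1 rd:3 wr:1>
#4 MUL src=r3,r5 held:WAW  <A:0 Mu:1 Ld:0 B:1 rd:3 wr:1>
#5 ALU src=r3,r4 held:FU  <A:0 Mu:1 Ld:0 B:1 rd:3 wr:1>
#6 BR src=- dispatched  <A:0 Mu:1 Ld:0 B:0 rd:3 wr:1>

issued = [0, 1, 6]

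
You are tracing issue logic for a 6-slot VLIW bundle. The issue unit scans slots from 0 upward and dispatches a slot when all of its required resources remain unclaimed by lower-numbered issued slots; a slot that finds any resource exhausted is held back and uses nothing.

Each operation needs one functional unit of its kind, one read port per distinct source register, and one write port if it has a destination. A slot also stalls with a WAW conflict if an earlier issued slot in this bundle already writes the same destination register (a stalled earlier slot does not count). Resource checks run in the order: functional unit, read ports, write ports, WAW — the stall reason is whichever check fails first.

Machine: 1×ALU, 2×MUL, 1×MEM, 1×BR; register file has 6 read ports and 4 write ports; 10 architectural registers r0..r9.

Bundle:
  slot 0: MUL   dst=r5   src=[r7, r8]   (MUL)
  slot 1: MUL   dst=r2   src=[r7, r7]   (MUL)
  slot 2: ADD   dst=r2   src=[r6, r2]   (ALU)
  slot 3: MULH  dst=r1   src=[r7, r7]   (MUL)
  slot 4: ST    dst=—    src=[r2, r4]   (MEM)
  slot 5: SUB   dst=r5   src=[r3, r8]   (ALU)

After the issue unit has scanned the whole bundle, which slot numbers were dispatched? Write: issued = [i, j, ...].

issued = [0, 1, 4]

slot 0 (MUL): ISSUE — free A1,Mu1,Ld1,B1 rp4 wp3
slot 1 (MUL): ISSUE — free A1,Mu0,Ld1,B1 rp3 wp2
slot 2 (ALU): stall WAW — free A1,Mu0,Ld1,B1 rp3 wp2
slot 3 (MUL): stall FU — free A1,Mu0,Ld1,B1 rp3 wp2
slot 4 (MEM): ISSUE — free A1,Mu0,Ld0,B1 rp1 wp2
slot 5 (ALU): stall RD_PORT — free A1,Mu0,Ld0,B1 rp1 wp2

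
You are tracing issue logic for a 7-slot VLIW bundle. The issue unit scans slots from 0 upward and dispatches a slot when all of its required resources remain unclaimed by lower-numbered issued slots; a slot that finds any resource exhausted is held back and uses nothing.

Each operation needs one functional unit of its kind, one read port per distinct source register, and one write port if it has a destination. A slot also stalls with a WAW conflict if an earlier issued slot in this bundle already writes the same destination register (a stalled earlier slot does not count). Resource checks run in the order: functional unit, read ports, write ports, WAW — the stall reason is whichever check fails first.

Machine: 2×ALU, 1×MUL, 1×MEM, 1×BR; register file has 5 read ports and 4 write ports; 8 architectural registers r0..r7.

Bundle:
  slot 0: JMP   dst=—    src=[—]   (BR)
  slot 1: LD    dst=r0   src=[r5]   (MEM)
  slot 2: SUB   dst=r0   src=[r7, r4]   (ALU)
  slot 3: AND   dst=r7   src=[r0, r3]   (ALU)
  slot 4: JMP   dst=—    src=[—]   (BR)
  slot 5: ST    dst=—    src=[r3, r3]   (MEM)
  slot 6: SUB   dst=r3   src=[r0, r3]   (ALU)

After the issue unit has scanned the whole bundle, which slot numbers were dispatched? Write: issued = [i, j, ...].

issued = [0, 1, 3, 6]

[0] BR needs rd=0 wr=0: ok; after: ALU=2 MUL=1 MEM=1 BR=0, R=5, W=4
[1] MEM needs rd=1 wr=1: ok; after: ALU=2 MUL=1 MEM=0 BR=0, R=4, W=3
[2] ALU needs rd=2 wr=1: WAW; after: ALU=2 MUL=1 MEM=0 BR=0, R=4, W=3
[3] ALU needs rd=2 wr=1: ok; after: ALU=1 MUL=1 MEM=0 BR=0, R=2, W=2
[4] BR needs rd=0 wr=0: FU; after: ALU=1 MUL=1 MEM=0 BR=0, R=2, W=2
[5] MEM needs rd=1 wr=0: FU; after: ALU=1 MUL=1 MEM=0 BR=0, R=2, W=2
[6] ALU needs rd=2 wr=1: ok; after: ALU=0 MUL=1 MEM=0 BR=0, R=0, W=1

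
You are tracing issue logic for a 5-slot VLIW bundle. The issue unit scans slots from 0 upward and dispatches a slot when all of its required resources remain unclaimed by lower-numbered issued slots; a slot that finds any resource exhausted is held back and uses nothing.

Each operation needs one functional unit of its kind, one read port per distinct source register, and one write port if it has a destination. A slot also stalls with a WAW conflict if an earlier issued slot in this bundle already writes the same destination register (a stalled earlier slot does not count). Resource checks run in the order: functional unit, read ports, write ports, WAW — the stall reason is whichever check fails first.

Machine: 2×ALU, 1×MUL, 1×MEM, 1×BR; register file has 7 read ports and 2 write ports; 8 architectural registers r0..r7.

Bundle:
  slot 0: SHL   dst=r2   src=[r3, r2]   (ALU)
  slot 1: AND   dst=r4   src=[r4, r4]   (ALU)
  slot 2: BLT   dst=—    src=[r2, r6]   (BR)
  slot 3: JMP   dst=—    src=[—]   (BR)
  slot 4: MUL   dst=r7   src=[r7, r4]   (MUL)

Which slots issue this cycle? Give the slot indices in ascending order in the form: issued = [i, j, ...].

issued = [0, 1, 2]

#0 ALU src=r3,r2 dispatched  <A:1 Mu:1 Ld:1 B:1 rd:5 wr:1>
#1 ALU src=r4,r4 dispatched  <A:0 Mu:1 Ld:1 B:1 rd:4 wr:0>
#2 BR src=r2,r6 dispatched  <A:0 Mu:1 Ld:1 B:0 rd:2 wr:0>
#3 BR src=- held:FU  <A:0 Mu:1 Ld:1 B:0 rd:2 wr:0>
#4 MUL src=r7,r4 held:WR_PORT  <A:0 Mu:1 Ld:1 B:0 rd:2 wr:0>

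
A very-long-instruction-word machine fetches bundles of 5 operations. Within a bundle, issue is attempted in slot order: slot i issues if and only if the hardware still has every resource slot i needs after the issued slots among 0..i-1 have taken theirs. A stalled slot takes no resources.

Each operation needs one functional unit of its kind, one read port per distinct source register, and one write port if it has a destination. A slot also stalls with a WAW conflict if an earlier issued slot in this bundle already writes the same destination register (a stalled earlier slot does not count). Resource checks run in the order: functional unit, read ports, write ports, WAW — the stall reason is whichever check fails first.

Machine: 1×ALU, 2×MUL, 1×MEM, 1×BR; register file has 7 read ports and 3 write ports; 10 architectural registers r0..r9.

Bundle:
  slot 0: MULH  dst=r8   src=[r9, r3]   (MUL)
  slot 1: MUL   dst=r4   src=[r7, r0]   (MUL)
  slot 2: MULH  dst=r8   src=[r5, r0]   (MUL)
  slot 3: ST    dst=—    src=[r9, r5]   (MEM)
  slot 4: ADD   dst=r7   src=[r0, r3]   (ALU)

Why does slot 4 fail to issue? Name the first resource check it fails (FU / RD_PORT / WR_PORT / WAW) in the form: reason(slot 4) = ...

slot 0 (MUL): ISSUE — free A1,Mu1,Ld1,B1 rp5 wp2
slot 1 (MUL): ISSUE — free A1,Mu0,Ld1,B1 rp3 wp1
slot 2 (MUL): stall FU — free A1,Mu0,Ld1,B1 rp3 wp1
slot 3 (MEM): ISSUE — free A1,Mu0,Ld0,B1 rp1 wp1
slot 4 (ALU): stall RD_PORT — free A1,Mu0,Ld0,B1 rp1 wp1

reason(slot 4) = RD_PORT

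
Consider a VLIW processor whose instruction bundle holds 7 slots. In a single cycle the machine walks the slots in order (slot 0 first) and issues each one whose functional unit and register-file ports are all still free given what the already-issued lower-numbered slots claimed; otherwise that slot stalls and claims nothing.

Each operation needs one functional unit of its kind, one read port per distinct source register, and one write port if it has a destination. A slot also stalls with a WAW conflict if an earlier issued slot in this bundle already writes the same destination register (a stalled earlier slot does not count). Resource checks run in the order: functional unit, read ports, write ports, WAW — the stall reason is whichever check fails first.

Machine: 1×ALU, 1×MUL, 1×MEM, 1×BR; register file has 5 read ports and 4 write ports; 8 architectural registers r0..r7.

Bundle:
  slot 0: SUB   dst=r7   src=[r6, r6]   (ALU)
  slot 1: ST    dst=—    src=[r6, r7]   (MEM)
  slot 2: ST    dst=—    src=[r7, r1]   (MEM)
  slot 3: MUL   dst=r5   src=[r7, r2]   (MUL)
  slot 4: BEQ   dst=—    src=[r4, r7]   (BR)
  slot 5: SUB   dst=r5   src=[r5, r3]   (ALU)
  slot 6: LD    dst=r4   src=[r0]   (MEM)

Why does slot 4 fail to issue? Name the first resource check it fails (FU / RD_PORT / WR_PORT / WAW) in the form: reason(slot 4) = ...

  0. ALU→r7 ⇒ go  {0A/1Mu/1Ld/1B | 4r 3w}
  1. MEM ⇒ go  {0A/1Mu/0Ld/1B | 2r 3w}
  2. MEM ⇒ no(FU)  {0A/1Mu/0Ld/1B | 2r 3w}
  3. MUL→r5 ⇒ go  {0A/0Mu/0Ld/1B | 0r 2w}
  4. BR ⇒ no(RD_PORT)  {0A/0Mu/0Ld/1B | 0r 2w}
  5. ALU→r5 ⇒ no(FU)  {0A/0Mu/0Ld/1B | 0r 2w}
  6. MEM→r4 ⇒ no(FU)  {0A/0Mu/0Ld/1B | 0r 2w}

reason(slot 4) = RD_PORT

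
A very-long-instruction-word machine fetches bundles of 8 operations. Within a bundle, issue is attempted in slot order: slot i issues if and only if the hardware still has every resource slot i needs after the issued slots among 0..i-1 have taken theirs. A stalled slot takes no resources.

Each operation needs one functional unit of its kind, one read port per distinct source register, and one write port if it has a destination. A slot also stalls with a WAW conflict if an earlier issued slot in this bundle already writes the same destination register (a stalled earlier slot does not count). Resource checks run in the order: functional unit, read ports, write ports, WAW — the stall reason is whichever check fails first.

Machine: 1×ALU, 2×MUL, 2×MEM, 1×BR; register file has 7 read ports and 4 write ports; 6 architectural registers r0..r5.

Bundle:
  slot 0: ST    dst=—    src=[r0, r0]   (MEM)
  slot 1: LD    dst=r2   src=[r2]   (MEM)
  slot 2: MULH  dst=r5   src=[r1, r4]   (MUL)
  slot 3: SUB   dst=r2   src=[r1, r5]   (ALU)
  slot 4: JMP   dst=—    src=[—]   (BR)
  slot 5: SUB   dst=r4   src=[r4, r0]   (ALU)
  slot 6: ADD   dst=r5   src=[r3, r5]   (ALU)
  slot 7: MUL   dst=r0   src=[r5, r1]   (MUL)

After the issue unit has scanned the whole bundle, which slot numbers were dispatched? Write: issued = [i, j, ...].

#0 MEM src=r0,r0 dispatched  <A:1 Mu:2 Ld:1 B:1 rd:6 wr:4>
#1 MEM src=r2 dispatched  <A:1 Mu:2 Ld:0 B:1 rd:5 wr:3>
#2 MUL src=r1,r4 dispatched  <A:1 Mu:1 Ld:0 B:1 rd:3 wr:2>
#3 ALU src=r1,r5 held:WAW  <A:1 Mu:1 Ld:0 B:1 rd:3 wr:2>
#4 BR src=- dispatched  <A:1 Mu:1 Ld:0 B:0 rd:3 wr:2>
#5 ALU src=r4,r0 dispatched  <A:0 Mu:1 Ld:0 B:0 rd:1 wr:1>
#6 ALU src=r3,r5 held:FU  <A:0 Mu:1 Ld:0 B:0 rd:1 wr:1>
#7 MUL src=r5,r1 held:RD_PORT  <A:0 Mu:1 Ld:0 B:0 rd:1 wr:1>

issued = [0, 1, 2, 4, 5]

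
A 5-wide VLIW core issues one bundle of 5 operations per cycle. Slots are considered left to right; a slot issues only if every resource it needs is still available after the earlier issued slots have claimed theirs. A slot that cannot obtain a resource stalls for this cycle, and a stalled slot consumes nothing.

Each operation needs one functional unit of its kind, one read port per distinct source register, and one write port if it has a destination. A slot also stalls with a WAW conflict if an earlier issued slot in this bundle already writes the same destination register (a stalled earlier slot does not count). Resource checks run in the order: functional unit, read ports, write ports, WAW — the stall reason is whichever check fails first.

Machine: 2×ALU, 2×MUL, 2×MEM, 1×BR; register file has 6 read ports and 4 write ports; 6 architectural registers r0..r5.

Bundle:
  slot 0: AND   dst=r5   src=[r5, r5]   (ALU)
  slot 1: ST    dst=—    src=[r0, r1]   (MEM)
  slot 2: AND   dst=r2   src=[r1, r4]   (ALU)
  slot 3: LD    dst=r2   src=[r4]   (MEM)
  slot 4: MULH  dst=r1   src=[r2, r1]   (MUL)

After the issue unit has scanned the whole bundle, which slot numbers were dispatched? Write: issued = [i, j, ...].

  0. ALU→r5 ⇒ go  {1A/2Mu/2Ld/1B | 5r 3w}
  1. MEM ⇒ go  {1A/2Mu/1Ld/1B | 3r 3w}
  2. ALU→r2 ⇒ go  {0A/2Mu/1Ld/1B | 1r 2w}
  3. MEM→r2 ⇒ no(WAW)  {0A/2Mu/1Ld/1B | 1r 2w}
  4. MUL→r1 ⇒ no(RD_PORT)  {0A/2Mu/1Ld/1B | 1r 2w}

issued = [0, 1, 2]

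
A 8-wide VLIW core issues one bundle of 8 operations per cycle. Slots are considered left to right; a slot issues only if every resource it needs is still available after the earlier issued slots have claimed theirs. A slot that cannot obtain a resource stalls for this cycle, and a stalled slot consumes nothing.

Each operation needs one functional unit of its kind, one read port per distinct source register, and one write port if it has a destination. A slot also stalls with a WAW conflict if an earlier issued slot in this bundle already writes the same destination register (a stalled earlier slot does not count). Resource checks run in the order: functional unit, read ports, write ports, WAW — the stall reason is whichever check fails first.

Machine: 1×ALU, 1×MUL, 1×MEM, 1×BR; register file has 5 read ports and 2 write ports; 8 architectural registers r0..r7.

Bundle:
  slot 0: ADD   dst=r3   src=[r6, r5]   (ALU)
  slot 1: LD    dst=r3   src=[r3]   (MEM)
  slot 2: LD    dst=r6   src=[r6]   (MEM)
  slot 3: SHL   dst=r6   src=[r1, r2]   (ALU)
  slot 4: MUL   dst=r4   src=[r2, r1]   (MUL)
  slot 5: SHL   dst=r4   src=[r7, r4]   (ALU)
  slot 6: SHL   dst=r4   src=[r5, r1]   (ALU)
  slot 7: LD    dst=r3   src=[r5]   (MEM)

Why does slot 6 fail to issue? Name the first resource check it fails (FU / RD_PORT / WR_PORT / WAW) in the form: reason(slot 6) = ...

reason(slot 6) = FU

[0] ALU needs rd=2 wr=1: ok; after: ALU=0 MUL=1 MEM=1 BR=1, R=3, W=1
[1] MEM needs rd=1 wr=1: WAW; after: ALU=0 MUL=1 MEM=1 BR=1, R=3, W=1
[2] MEM needs rd=1 wr=1: ok; after: ALU=0 MUL=1 MEM=0 BR=1, R=2, W=0
[3] ALU needs rd=2 wr=1: FU; after: ALU=0 MUL=1 MEM=0 BR=1, R=2, W=0
[4] MUL needs rd=2 wr=1: WR_PORT; after: ALU=0 MUL=1 MEM=0 BR=1, R=2, W=0
[5] ALU needs rd=2 wr=1: FU; after: ALU=0 MUL=1 MEM=0 BR=1, R=2, W=0
[6] ALU needs rd=2 wr=1: FU; after: ALU=0 MUL=1 MEM=0 BR=1, R=2, W=0
[7] MEM needs rd=1 wr=1: FU; after: ALU=0 MUL=1 MEM=0 BR=1, R=2, W=0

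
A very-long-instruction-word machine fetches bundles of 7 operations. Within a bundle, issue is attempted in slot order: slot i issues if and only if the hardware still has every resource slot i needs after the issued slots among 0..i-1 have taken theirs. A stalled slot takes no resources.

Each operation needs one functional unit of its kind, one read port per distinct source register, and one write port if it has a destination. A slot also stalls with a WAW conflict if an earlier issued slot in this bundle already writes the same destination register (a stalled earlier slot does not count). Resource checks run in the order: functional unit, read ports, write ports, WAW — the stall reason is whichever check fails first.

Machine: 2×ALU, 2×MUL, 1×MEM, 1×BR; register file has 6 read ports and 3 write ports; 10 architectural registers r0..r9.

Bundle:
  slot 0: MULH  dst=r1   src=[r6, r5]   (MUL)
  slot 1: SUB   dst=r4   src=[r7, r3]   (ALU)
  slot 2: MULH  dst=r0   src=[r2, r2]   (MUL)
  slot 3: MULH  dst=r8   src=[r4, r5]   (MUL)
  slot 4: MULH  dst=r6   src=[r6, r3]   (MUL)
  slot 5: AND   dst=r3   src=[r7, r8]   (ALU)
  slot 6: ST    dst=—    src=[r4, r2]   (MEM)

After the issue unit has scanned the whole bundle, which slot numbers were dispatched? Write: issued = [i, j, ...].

issued = [0, 1, 2]

  0. MUL→r1 ⇒ go  {2A/1Mu/1Ld/1B | 4r 2w}
  1. ALU→r4 ⇒ go  {1A/1Mu/1Ld/1B | 2r 1w}
  2. MUL→r0 ⇒ go  {1A/0Mu/1Ld/1B | 1r 0w}
  3. MUL→r8 ⇒ no(FU)  {1A/0Mu/1Ld/1B | 1r 0w}
  4. MUL→r6 ⇒ no(FU)  {1A/0Mu/1Ld/1B | 1r 0w}
  5. ALU→r3 ⇒ no(RD_PORT)  {1A/0Mu/1Ld/1B | 1r 0w}
  6. MEM ⇒ no(RD_PORT)  {1A/0Mu/1Ld/1B | 1r 0w}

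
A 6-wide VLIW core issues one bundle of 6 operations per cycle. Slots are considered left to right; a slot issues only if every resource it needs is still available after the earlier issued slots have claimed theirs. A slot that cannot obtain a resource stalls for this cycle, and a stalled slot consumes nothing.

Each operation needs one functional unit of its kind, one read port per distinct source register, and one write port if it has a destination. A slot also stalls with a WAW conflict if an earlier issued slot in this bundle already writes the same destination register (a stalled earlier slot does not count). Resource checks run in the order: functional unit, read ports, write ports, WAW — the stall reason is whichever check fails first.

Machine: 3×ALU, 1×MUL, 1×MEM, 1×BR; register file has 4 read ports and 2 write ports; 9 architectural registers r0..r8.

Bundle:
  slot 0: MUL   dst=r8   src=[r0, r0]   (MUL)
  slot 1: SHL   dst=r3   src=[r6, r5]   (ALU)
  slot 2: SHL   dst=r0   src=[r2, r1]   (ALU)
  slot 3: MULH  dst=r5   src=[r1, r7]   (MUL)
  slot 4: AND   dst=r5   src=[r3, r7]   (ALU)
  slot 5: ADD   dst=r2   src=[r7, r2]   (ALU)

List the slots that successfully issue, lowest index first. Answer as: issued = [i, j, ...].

slot 0 (MUL): ISSUE — free A3,Mu0,Ld1,B1 rp3 wp1
slot 1 (ALU): ISSUE — free A2,Mu0,Ld1,B1 rp1 wp0
slot 2 (ALU): stall RD_PORT — free A2,Mu0,Ld1,B1 rp1 wp0
slot 3 (MUL): stall FU — free A2,Mu0,Ld1,B1 rp1 wp0
slot 4 (ALU): stall RD_PORT — free A2,Mu0,Ld1,B1 rp1 wp0
slot 5 (ALU): stall RD_PORT — free A2,Mu0,Ld1,B1 rp1 wp0

issued = [0, 1]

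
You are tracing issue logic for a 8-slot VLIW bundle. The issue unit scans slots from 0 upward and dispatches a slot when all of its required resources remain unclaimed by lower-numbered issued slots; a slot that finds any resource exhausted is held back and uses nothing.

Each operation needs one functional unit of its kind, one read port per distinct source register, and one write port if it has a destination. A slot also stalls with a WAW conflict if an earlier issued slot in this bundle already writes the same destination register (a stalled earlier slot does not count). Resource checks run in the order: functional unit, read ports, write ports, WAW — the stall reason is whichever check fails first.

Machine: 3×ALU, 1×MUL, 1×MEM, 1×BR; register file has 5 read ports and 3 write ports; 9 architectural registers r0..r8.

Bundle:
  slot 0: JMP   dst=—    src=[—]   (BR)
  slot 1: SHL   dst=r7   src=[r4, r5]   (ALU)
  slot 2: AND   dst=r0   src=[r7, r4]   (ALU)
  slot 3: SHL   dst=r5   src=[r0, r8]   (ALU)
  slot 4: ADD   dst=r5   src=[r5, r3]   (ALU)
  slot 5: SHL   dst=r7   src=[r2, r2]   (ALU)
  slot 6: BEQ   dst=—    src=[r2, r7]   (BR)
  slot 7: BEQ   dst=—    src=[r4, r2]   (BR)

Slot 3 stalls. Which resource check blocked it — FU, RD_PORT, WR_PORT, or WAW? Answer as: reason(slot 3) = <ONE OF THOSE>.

[0] BR needs rd=0 wr=0: ok; after: ALU=3 MUL=1 MEM=1 BR=0, R=5, W=3
[1] ALU needs rd=2 wr=1: ok; after: ALU=2 MUL=1 MEM=1 BR=0, R=3, W=2
[2] ALU needs rd=2 wr=1: ok; after: ALU=1 MUL=1 MEM=1 BR=0, R=1, W=1
[3] ALU needs rd=2 wr=1: RD_PORT; after: ALU=1 MUL=1 MEM=1 BR=0, R=1, W=1
[4] ALU needs rd=2 wr=1: RD_PORT; after: ALU=1 MUL=1 MEM=1 BR=0, R=1, W=1
[5] ALU needs rd=1 wr=1: WAW; after: ALU=1 MUL=1 MEM=1 BR=0, R=1, W=1
[6] BR needs rd=2 wr=0: FU; after: ALU=1 MUL=1 MEM=1 BR=0, R=1, W=1
[7] BR needs rd=2 wr=0: FU; after: ALU=1 MUL=1 MEM=1 BR=0, R=1, W=1

reason(slot 3) = RD_PORT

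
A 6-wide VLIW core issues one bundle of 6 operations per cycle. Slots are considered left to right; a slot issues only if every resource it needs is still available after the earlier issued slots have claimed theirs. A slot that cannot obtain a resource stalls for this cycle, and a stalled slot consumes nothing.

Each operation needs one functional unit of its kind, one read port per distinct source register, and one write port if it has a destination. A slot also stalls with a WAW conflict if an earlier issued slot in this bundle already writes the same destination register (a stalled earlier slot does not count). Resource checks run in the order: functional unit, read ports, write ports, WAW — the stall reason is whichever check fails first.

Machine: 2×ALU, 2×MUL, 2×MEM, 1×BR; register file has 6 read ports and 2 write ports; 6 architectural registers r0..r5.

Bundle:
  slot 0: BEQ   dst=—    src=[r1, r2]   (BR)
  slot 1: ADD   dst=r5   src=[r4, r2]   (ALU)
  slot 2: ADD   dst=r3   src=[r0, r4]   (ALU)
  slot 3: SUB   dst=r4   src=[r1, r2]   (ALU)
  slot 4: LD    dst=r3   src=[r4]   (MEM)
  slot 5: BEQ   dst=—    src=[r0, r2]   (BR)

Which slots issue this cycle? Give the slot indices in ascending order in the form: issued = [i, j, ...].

issued = [0, 1, 2]

#0 BR src=r1,r2 dispatched  <A:2 Mu:2 Ld:2 B:0 rd:4 wr:2>
#1 ALU src=r4,r2 dispatched  <A:1 Mu:2 Ld:2 B:0 rd:2 wr:1>
#2 ALU src=r0,r4 dispatched  <A:0 Mu:2 Ld:2 B:0 rd:0 wr:0>
#3 ALU src=r1,r2 held:FU  <A:0 Mu:2 Ld:2 B:0 rd:0 wr:0>
#4 MEM src=r4 held:RD_PORT  <A:0 Mu:2 Ld:2 B:0 rd:0 wr:0>
#5 BR src=r0,r2 held:FU  <A:0 Mu:2 Ld:2 B:0 rd:0 wr:0>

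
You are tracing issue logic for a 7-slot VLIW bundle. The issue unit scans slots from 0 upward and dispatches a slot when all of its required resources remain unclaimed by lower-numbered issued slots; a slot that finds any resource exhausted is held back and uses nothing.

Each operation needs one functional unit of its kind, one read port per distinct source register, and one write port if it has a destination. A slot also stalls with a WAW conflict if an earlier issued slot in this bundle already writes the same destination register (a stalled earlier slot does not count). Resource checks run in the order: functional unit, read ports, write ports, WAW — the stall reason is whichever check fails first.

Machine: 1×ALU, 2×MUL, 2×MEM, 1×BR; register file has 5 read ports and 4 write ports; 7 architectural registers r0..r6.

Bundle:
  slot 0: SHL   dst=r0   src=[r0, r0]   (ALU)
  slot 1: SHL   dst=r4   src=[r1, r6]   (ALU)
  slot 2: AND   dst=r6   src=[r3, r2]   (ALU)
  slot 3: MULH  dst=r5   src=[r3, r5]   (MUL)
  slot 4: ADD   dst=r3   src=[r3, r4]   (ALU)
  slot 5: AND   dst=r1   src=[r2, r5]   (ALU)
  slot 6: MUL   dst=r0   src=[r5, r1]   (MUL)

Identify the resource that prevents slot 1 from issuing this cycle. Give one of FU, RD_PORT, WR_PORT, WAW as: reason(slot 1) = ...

reason(slot 1) = FU

  0. ALU→r0 ⇒ go  {0A/2Mu/2Ld/1B | 4r 3w}
  1. ALU→r4 ⇒ no(FU)  {0A/2Mu/2Ld/1B | 4r 3w}
  2. ALU→r6 ⇒ no(FU)  {0A/2Mu/2Ld/1B | 4r 3w}
  3. MUL→r5 ⇒ go  {0A/1Mu/2Ld/1B | 2r 2w}
  4. ALU→r3 ⇒ no(FU)  {0A/1Mu/2Ld/1B | 2r 2w}
  5. ALU→r1 ⇒ no(FU)  {0A/1Mu/2Ld/1B | 2r 2w}
  6. MUL→r0 ⇒ no(WAW)  {0A/1Mu/2Ld/1B | 2r 2w}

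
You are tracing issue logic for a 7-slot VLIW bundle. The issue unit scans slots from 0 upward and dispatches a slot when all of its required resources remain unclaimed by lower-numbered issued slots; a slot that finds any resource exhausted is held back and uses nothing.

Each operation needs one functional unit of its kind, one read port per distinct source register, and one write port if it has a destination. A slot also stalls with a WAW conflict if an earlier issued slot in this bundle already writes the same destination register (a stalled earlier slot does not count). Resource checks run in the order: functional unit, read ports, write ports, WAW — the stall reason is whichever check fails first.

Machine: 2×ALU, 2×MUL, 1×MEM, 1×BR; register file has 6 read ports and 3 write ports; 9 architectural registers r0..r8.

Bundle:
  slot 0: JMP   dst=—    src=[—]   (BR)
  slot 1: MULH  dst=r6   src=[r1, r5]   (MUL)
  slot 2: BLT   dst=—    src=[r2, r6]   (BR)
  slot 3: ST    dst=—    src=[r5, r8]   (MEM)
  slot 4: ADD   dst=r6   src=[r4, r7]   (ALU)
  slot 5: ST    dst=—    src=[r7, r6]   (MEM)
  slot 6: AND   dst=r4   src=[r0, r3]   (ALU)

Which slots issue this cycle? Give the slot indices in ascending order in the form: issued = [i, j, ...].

issued = [0, 1, 3, 6]

(0) want 1×BR +0rd +0wr — yes → AL2|MU2|ME1|BR0|rd6|wr3
(1) want 1×MUL +2rd +1wr — yes → AL2|MU1|ME1|BR0|rd4|wr2
(2) want 1×BR +2rd +0wr — FU → AL2|MU1|ME1|BR0|rd4|wr2
(3) want 1×MEM +2rd +0wr — yes → AL2|MU1|ME0|BR0|rd2|wr2
(4) want 1×ALU +2rd +1wr — WAW → AL2|MU1|ME0|BR0|rd2|wr2
(5) want 1×MEM +2rd +0wr — FU → AL2|MU1|ME0|BR0|rd2|wr2
(6) want 1×ALU +2rd +1wr — yes → AL1|MU1|ME0|BR0|rd0|wr1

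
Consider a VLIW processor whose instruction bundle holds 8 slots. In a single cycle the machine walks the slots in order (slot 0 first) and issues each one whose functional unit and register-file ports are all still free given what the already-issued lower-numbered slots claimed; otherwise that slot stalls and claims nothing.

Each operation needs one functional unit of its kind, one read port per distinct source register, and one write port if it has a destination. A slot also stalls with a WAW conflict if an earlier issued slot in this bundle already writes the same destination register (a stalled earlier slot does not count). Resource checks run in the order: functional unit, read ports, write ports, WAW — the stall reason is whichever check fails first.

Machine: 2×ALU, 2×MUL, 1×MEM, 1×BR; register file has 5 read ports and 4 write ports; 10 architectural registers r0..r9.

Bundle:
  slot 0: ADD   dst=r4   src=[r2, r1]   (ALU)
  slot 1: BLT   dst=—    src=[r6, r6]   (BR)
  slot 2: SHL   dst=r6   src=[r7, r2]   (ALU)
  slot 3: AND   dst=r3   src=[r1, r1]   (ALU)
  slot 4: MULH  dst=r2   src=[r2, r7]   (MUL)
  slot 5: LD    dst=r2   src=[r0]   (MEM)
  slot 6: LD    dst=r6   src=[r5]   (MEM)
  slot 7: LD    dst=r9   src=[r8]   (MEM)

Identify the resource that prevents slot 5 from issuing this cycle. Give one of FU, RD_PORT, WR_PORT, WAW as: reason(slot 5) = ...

reason(slot 5) = RD_PORT

  0. ALU→r4 ⇒ go  {1A/2Mu/1Ld/1B | 3r 3w}
  1. BR ⇒ go  {1A/2Mu/1Ld/0B | 2r 3w}
  2. ALU→r6 ⇒ go  {0A/2Mu/1Ld/0B | 0r 2w}
  3. ALU→r3 ⇒ no(FU)  {0A/2Mu/1Ld/0B | 0r 2w}
  4. MUL→r2 ⇒ no(RD_PORT)  {0A/2Mu/1Ld/0B | 0r 2w}
  5. MEM→r2 ⇒ no(RD_PORT)  {0A/2Mu/1Ld/0B | 0r 2w}
  6. MEM→r6 ⇒ no(RD_PORT)  {0A/2Mu/1Ld/0B | 0r 2w}
  7. MEM→r9 ⇒ no(RD_PORT)  {0A/2Mu/1Ld/0B | 0r 2w}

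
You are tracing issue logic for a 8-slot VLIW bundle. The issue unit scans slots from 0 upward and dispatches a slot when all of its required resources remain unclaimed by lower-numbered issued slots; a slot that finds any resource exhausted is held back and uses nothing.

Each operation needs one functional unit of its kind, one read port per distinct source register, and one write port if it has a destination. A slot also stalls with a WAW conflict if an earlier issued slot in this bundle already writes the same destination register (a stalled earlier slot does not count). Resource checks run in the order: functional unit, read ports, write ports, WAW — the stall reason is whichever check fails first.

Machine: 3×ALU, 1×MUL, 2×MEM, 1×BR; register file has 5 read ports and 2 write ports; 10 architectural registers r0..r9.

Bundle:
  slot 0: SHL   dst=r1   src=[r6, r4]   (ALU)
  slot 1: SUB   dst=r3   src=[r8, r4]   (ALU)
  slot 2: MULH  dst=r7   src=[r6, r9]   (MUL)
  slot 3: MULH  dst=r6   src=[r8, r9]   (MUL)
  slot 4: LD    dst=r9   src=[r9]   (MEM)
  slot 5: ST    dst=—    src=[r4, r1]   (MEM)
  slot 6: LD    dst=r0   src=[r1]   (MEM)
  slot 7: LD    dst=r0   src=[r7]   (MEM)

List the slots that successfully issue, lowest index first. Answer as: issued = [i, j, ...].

slot 0 (ALU): ISSUE — free A2,Mu1,Ld2,B1 rp3 wp1
slot 1 (ALU): ISSUE — free A1,Mu1,Ld2,B1 rp1 wp0
slot 2 (MUL): stall RD_PORT — free A1,Mu1,Ld2,B1 rp1 wp0
slot 3 (MUL): stall RD_PORT — free A1,Mu1,Ld2,B1 rp1 wp0
slot 4 (MEM): stall WR_PORT — free A1,Mu1,Ld2,B1 rp1 wp0
slot 5 (MEM): stall RD_PORT — free A1,Mu1,Ld2,B1 rp1 wp0
slot 6 (MEM): stall WR_PORT — free A1,Mu1,Ld2,B1 rp1 wp0
slot 7 (MEM): stall WR_PORT — free A1,Mu1,Ld2,B1 rp1 wp0

issued = [0, 1]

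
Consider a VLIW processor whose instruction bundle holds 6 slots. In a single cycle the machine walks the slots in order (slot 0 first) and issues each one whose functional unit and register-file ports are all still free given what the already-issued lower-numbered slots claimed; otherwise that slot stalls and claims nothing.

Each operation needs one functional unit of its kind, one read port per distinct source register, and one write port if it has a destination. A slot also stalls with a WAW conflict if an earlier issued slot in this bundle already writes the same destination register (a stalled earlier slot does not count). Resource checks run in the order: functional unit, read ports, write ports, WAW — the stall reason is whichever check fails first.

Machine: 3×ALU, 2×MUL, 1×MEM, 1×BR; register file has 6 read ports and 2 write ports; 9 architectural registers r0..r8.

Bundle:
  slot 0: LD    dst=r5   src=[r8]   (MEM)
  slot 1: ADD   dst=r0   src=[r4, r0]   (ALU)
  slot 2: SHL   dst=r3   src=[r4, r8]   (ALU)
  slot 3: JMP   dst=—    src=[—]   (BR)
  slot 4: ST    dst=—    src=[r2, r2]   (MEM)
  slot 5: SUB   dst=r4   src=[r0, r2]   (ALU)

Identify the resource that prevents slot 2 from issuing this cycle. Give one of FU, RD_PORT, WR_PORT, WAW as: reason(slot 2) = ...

slot 0 (MEM): ISSUE — free A3,Mu2,Ld0,B1 rp5 wp1
slot 1 (ALU): ISSUE — free A2,Mu2,Ld0,B1 rp3 wp0
slot 2 (ALU): stall WR_PORT — free A2,Mu2,Ld0,B1 rp3 wp0
slot 3 (BR): ISSUE — free A2,Mu2,Ld0,B0 rp3 wp0
slot 4 (MEM): stall FU — free A2,Mu2,Ld0,B0 rp3 wp0
slot 5 (ALU): stall WR_PORT — free A2,Mu2,Ld0,B0 rp3 wp0

reason(slot 2) = WR_PORT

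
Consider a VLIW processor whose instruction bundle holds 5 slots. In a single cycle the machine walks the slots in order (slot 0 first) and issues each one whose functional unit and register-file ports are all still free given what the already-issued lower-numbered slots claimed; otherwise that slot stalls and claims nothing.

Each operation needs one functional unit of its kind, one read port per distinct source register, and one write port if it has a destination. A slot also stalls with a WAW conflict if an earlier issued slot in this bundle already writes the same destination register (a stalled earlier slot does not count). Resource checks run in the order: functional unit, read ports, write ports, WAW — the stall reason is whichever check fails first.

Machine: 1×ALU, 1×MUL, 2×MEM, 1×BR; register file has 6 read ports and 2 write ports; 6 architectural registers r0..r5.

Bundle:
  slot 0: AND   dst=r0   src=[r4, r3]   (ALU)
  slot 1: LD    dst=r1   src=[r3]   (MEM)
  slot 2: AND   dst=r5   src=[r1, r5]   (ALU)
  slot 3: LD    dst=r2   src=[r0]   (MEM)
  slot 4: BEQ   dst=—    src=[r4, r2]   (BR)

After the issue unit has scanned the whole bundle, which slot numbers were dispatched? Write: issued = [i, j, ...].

issued = [0, 1, 4]

(0) want 1×ALU +2rd +1wr — yes → AL0|MU1|ME2|BR1|rd4|wr1
(1) want 1×MEM +1rd +1wr — yes → AL0|MU1|ME1|BR1|rd3|wr0
(2) want 1×ALU +2rd +1wr — FU → AL0|MU1|ME1|BR1|rd3|wr0
(3) want 1×MEM +1rd +1wr — WR_PORT → AL0|MU1|ME1|BR1|rd3|wr0
(4) want 1×BR +2rd +0wr — yes → AL0|MU1|ME1|BR0|rd1|wr0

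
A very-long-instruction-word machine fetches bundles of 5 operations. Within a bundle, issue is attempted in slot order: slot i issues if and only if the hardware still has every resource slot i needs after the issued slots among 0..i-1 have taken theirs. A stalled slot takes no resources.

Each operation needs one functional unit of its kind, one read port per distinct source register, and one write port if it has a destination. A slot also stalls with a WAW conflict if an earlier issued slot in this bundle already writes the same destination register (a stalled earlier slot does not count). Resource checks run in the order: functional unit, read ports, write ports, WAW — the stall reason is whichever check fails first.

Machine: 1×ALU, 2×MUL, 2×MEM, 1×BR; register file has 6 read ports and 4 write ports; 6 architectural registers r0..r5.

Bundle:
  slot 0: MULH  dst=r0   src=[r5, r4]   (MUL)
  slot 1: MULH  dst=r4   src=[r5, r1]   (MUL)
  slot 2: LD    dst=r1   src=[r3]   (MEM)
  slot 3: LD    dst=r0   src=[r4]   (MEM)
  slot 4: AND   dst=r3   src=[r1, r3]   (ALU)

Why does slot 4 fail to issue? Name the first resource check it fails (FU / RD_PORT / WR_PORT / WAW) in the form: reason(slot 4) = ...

#0 MUL src=r5,r4 dispatched  <A:1 Mu:1 Ld:2 B:1 rd:4 wr:3>
#1 MUL src=r5,r1 dispatched  <A:1 Mu:0 Ld:2 B:1 rd:2 wr:2>
#2 MEM src=r3 dispatched  <A:1 Mu:0 Ld:1 B:1 rd:1 wr:1>
#3 MEM src=r4 held:WAW  <A:1 Mu:0 Ld:1 B:1 rd:1 wr:1>
#4 ALU src=r1,r3 held:RD_PORT  <A:1 Mu:0 Ld:1 B:1 rd:1 wr:1>

reason(slot 4) = RD_PORT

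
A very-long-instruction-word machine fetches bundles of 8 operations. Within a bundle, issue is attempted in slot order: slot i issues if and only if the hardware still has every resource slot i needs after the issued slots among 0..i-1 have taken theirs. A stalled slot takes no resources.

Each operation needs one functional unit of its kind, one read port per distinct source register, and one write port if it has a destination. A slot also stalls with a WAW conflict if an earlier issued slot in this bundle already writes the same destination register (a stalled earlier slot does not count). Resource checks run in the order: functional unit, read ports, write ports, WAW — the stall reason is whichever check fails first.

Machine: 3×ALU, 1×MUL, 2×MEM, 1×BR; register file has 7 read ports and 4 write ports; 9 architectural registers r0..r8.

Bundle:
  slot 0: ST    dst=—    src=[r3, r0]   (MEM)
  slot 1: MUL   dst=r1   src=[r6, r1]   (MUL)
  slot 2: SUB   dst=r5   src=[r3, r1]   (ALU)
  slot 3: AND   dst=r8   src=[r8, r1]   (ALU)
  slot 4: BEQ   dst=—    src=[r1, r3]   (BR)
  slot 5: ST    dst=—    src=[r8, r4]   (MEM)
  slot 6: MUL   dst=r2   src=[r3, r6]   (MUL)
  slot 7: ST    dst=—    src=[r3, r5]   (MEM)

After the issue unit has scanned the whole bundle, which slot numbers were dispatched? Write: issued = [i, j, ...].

issued = [0, 1, 2]

  0. MEM ⇒ go  {3A/1Mu/1Ld/1B | 5r 4w}
  1. MUL→r1 ⇒ go  {3A/0Mu/1Ld/1B | 3r 3w}
  2. ALU→r5 ⇒ go  {2A/0Mu/1Ld/1B | 1r 2w}
  3. ALU→r8 ⇒ no(RD_PORT)  {2A/0Mu/1Ld/1B | 1r 2w}
  4. BR ⇒ no(RD_PORT)  {2A/0Mu/1Ld/1B | 1r 2w}
  5. MEM ⇒ no(RD_PORT)  {2A/0Mu/1Ld/1B | 1r 2w}
  6. MUL→r2 ⇒ no(FU)  {2A/0Mu/1Ld/1B | 1r 2w}
  7. MEM ⇒ no(RD_PORT)  {2A/0Mu/1Ld/1B | 1r 2w}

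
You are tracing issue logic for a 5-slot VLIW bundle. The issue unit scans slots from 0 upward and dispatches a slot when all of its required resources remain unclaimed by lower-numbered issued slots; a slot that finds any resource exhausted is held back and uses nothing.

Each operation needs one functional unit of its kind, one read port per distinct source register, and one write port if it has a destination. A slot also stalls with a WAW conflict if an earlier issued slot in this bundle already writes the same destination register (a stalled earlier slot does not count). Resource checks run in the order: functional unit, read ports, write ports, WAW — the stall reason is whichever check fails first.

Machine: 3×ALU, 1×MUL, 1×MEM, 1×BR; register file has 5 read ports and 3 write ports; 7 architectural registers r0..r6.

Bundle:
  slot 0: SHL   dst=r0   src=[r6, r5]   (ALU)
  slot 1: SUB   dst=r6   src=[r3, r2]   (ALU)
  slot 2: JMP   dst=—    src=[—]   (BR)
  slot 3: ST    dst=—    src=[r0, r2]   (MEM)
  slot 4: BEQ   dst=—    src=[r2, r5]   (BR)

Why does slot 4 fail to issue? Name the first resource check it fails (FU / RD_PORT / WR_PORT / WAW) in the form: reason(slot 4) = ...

reason(slot 4) = FU

(0) want 1×ALU +2rd +1wr — yes → AL2|MU1|ME1|BR1|rd3|wr2
(1) want 1×ALU +2rd +1wr — yes → AL1|MU1|ME1|BR1|rd1|wr1
(2) want 1×BR +0rd +0wr — yes → AL1|MU1|ME1|BR0|rd1|wr1
(3) want 1×MEM +2rd +0wr — RD_PORT → AL1|MU1|ME1|BR0|rd1|wr1
(4) want 1×BR +2rd +0wr — FU → AL1|MU1|ME1|BR0|rd1|wr1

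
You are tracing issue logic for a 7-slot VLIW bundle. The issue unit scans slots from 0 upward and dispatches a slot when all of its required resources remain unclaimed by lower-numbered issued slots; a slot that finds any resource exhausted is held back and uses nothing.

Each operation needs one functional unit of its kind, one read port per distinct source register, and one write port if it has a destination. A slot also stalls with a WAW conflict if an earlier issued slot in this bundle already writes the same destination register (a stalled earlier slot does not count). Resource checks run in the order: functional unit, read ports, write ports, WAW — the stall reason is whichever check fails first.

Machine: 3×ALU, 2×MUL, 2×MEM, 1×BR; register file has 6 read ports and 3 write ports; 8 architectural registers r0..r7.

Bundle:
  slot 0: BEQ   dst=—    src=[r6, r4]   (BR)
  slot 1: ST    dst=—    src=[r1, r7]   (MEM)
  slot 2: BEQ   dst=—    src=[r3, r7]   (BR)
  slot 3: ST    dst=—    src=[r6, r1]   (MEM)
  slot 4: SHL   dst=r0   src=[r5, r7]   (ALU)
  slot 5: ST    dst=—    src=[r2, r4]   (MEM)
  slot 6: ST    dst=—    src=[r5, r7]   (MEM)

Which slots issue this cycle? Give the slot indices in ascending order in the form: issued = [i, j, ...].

issued = [0, 1, 3]

(0) want 1×BR +2rd +0wr — yes → AL3|MU2|ME2|BR0|rd4|wr3
(1) want 1×MEM +2rd +0wr — yes → AL3|MU2|ME1|BR0|rd2|wr3
(2) want 1×BR +2rd +0wr — FU → AL3|MU2|ME1|BR0|rd2|wr3
(3) want 1×MEM +2rd +0wr — yes → AL3|MU2|ME0|BR0|rd0|wr3
(4) want 1×ALU +2rd +1wr — RD_PORT → AL3|MU2|ME0|BR0|rd0|wr3
(5) want 1×MEM +2rd +0wr — FU → AL3|MU2|ME0|BR0|rd0|wr3
(6) want 1×MEM +2rd +0wr — FU → AL3|MU2|ME0|BR0|rd0|wr3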